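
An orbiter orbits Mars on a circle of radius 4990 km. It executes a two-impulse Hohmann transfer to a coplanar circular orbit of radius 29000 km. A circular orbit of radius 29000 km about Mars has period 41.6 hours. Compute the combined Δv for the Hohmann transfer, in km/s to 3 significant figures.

Δv = 1.46 km/s

From Kepler's third law T² = 4π²r³/μ at r = 29000 km, T = 41.6 hours = 41.6 × 3600 s = 1.4976×10^5 s: μ = 4π²r³/T² = 42930.1 km³/s².
Semi-major axis of the transfer orbit: a_t = (4990 + 29000)/2 = 16995 km.
At r₁ the circular-orbit speed is v₁ = √(μ/r₁) = 2.9331 km/s.
On the transfer ellipse at r₁, v² = μ(2/r − 1/a) gives v_p = √[μ(2/r₁ − 1/a_t)] = 3.8315 km/s.
First burn Δv₁ = |v_p − v₁| = 0.8984 km/s.
At r₂, v₂ = √(μ/r₂) = 1.2167 km/s.
Transfer-orbit speed at r₂: v_a = √[μ(2/r₂ − 1/a_t)] = 0.65928 km/s.
Second burn Δv₂ = |v₂ − v_a| = 0.5574 km/s.
Δv = Δv₁ + Δv₂ = 0.8984 + 0.5574 = 1.456 km/s.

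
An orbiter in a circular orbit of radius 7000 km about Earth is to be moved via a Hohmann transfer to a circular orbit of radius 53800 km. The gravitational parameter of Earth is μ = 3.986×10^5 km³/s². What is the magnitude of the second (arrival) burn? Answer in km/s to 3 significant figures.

Δv₂ = 1.42 km/s

Transfer-ellipse semi-major axis a_t = (r₁ + r₂)/2 = (7000 + 53800)/2 = 30400 km.
Circular speed at r = 53800 km: v_c = √(μ/r) = 2.722 km/s.
Vis-viva on the transfer ellipse at r = 53800 km gives v_t = √[μ(2/r − 1/a_t)] = 1.306 km/s.
Δv₂ = |v_t − v_c| = |1.306 − 2.722| = 1.416 km/s.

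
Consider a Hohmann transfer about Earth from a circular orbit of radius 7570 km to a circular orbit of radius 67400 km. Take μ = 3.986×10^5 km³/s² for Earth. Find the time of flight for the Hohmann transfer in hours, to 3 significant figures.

Transfer-ellipse semi-major axis a_t = (r₁ + r₂)/2 = (7570 + 67400)/2 = 37485 km.
By Kepler's third law the transfer-orbit period is T = 2π√(a_t³/μ), so t = T/2 = 36110 s.
Converting: 36110 s ÷ 3600 s/hour = 10.0 hours.

t = 10.0 hours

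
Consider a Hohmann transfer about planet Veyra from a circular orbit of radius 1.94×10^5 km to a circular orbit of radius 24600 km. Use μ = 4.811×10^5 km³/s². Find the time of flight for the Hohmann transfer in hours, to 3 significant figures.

Transfer-ellipse semi-major axis a_t = (r₁ + r₂)/2 = (1.940×10^5 + 24600)/2 = 1.093×10^5 km.
Half the transfer-orbit period gives t = π√(a_t³/μ) = 1.637×10^5 s.
Converting: 1.637×10^5 s ÷ 3600 s/hour = 45.5 hours.

t = 45.5 hours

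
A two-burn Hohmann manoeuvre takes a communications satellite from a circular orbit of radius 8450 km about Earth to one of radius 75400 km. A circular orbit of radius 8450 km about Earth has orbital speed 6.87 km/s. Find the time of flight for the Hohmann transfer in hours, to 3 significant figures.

t = 11.9 hours

From the circular-orbit relation v² = μ/r at r = 8450 km: μ = v²r = (6.87)² × 8450 = 3.98814×10^5 km³/s².
Transfer-ellipse semi-major axis a_t = (r₁ + r₂)/2 = (8450 + 75400)/2 = 41925 km.
By Kepler's third law the transfer-orbit period is T = 2π√(a_t³/μ), so t = T/2 = 42700 s.
Converting: 42700 s ÷ 3600 s/hour = 11.9 hours.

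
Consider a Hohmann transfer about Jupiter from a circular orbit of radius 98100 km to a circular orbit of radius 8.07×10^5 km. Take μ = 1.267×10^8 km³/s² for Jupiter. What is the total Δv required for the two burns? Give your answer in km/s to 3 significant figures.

The Hohmann ellipse has a_t = (r₁ + r₂)/2 = 4.5255×10^5 km.
At r₁ the circular-orbit speed is v₁ = √(μ/r₁) = 35.94 km/s.
Transfer-orbit speed at r₁ (vis-viva equation): v_p = √[μ(2/r₁ − 1/a_t)] = 47.99 km/s.
First burn Δv₁ = |v_p − v₁| = 12.05 km/s.
At r₂, v₂ = √(μ/r₂) = 12.53 km/s.
Transfer-orbit speed at r₂: v_a = √[μ(2/r₂ − 1/a_t)] = 5.834 km/s.
Second burn Δv₂ = |v₂ − v_a| = 6.696 km/s.
Total Δv = Δv₁ + Δv₂ = 18.75 km/s.

Δv = 18.7 km/s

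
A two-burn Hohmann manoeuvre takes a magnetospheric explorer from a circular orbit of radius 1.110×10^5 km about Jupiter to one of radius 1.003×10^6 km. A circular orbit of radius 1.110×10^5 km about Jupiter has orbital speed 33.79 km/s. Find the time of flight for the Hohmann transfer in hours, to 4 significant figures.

t = 32.22 hours

From the circular-orbit relation v² = μ/r at r = 1.110×10^5 km: μ = v²r = (33.79)² × 1.110×10^5 = 1.26736×10^8 km³/s².
Transfer-ellipse semi-major axis a_t = (r₁ + r₂)/2 = (1.110×10^5 + 1.003×10^6)/2 = 5.570×10^5 km.
By Kepler's third law the transfer-orbit period is T = 2π√(a_t³/μ), so t = T/2 = 1.160×10^5 s.
Converting: 1.160×10^5 s ÷ 3600 s/hour = 32.22 hours.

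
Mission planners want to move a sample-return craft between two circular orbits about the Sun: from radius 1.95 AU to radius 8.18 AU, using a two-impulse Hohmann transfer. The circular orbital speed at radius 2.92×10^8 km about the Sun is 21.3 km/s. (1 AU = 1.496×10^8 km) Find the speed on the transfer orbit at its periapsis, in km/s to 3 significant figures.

From the circular-orbit relation v² = μ/r at r = 2.92×10^8 km: μ = v²r = (21.3)² × 2.92×10^8 = 1.32477×10^11 km³/s².
In km: r₁ = 1.95 × 1.496×10^8 = 2.9172×10^8 km; r₂ = 8.18 × 1.496×10^8 = 1.223728×10^9 km.
Semi-major axis of the transfer orbit: a_t = (2.9172×10^8 + 1.223728×10^9)/2 = 7.57724×10^8 km.
The periapsis of the transfer ellipse is at r = 2.9172×10^8 km.
Vis-viva: v = √[μ(2/r − 1/a_t)] = √[1.32477×10^11 × (2/2.9172×10^8 − 1/7.57724×10^8)] = 27.08 km/s.

v = 27.1 km/s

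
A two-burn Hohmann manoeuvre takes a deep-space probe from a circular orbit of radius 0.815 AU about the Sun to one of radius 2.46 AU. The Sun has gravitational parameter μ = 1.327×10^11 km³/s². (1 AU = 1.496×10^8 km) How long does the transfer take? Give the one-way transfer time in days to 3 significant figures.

t = 383 days

In km: r₁ = 0.815 × 1.496×10^8 = 1.21924×10^8 km; r₂ = 2.46 × 1.496×10^8 = 3.68016×10^8 km.
Semi-major axis of the transfer orbit: a_t = (1.21924×10^8 + 3.68016×10^8)/2 = 2.4497×10^8 km.
Transfer time t = π√(a_t³/μ) = π√((2.4497×10^8)³ / 1.327×10^11) = 3.307×10^7 s.
Converting: 3.307×10^7 s ÷ 86400 s/day = 383 days.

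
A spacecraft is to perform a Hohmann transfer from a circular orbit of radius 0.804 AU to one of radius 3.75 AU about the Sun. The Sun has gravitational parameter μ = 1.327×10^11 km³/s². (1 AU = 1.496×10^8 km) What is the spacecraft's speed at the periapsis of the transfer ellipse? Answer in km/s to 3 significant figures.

In km: r₁ = 0.804 × 1.496×10^8 = 1.202784×10^8 km; r₂ = 3.75 × 1.496×10^8 = 5.610×10^8 km.
Transfer-ellipse semi-major axis a_t = (r₁ + r₂)/2 = (1.202784×10^8 + 5.610×10^8)/2 = 3.406392×10^8 km.
At periapsis, r = 1.202784×10^8 km.
From the vis-viva equation, v = √[μ(2/r − 1/a_t)] = 42.63 km/s.

v = 42.6 km/s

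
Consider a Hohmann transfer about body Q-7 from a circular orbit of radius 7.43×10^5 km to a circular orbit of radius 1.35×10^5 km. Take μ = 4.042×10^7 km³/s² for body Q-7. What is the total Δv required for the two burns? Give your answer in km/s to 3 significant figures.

Transfer-ellipse semi-major axis a_t = (r₁ + r₂)/2 = (7.430×10^5 + 1.350×10^5)/2 = 4.390×10^5 km.
At r₁ the circular-orbit speed is v₁ = √(μ/r₁) = 7.3757 km/s.
Transfer-orbit speed at r₁ (vis-viva equation): v_a = √[μ(2/r₁ − 1/a_t)] = 4.0901 km/s.
First burn Δv₁ = |v_a − v₁| = 3.2856 km/s.
At r₂, v₂ = √(μ/r₂) = 17.3034 km/s.
Transfer-orbit speed at r₂: v_p = √[μ(2/r₂ − 1/a_t)] = 22.5109 km/s.
Second burn Δv₂ = |v₂ − v_p| = 5.2075 km/s.
Total Δv = Δv₁ + Δv₂ = 8.493 km/s.

Δv = 8.49 km/s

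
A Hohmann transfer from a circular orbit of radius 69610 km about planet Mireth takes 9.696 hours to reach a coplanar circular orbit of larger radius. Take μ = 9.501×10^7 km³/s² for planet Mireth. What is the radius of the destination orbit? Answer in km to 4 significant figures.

r₂ = 3.848×10^5 km

Transfer time t = 9.696 hours = 34905.6 s, and t = π√(a_t³/μ).
So a_t = (μ t²/π²)^(1/3) = (9.501×10^7 × (34905.6)² / π²)^(1/3) = 2.2721×10^5 km.
Since a_t = (r₁ + r₂)/2, r₂ = 2a_t − r₁ = 2×2.2721×10^5 − 69610 = 3.8481×10^5 km.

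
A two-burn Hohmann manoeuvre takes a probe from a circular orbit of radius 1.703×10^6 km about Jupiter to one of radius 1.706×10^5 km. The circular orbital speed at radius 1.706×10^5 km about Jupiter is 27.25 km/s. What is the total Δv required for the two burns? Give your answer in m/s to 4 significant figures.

Δv = 14440 m/s

From the circular-orbit relation v² = μ/r at r = 1.706×10^5 km: μ = v²r = (27.25)² × 1.706×10^5 = 1.26681×10^8 km³/s².
Semi-major axis of the transfer orbit: a_t = (1.703×10^6 + 1.706×10^5)/2 = 9.368×10^5 km.
Circular speed at r₁: v₁ = √(μ/r₁) = √(1.26681×10^8/1.703×10^6) = 8.6248 km/s.
Transfer-orbit speed at r₁ (vis-viva): v_a = √[μ(2/r₁ − 1/a_t)] = 3.6806 km/s.
First burn Δv₁ = |v_a − v₁| = 4.9442 km/s.
At r₂, v₂ = √(μ/r₂) = 27.250 km/s.
Transfer-orbit speed at r₂: v_p = √[μ(2/r₂ − 1/a_t)] = 36.741 km/s.
Second burn Δv₂ = |v₂ − v_p| = 9.4910 km/s.
Total Δv = Δv₁ + Δv₂ = 14.44 km/s.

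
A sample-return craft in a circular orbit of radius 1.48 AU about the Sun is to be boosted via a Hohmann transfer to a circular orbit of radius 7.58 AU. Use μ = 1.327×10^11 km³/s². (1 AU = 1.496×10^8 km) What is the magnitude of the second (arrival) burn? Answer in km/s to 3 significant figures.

Δv₂ = 4.63 km/s

In km: r₁ = 1.48 × 1.496×10^8 = 2.21408×10^8 km; r₂ = 7.58 × 1.496×10^8 = 1.133968×10^9 km.
The Hohmann ellipse has a_t = (r₁ + r₂)/2 = 6.77688×10^8 km.
On the circular orbit at r = 1.133968×10^9 km, v_c = √(μ/r) = 10.8177 km/s.
Transfer-orbit speed at the same r (vis-viva, a = a_t): v_t = √[μ(2/r − 1/a_t)] = 6.18325 km/s.
Δv₂ = |v_t − v_c| = |6.18325 − 10.8177| = 4.634 km/s.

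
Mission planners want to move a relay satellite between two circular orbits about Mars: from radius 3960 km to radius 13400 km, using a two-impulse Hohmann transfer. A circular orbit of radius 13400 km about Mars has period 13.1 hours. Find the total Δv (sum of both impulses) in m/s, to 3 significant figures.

Δv = 1380 m/s

From Kepler's third law T² = 4π²r³/μ at r = 13400 km, T = 13.1 hours = 13.1 × 3600 s = 47160 s: μ = 4π²r³/T² = 42709.7 km³/s².
Transfer-ellipse semi-major axis a_t = (r₁ + r₂)/2 = (3960 + 13400)/2 = 8680 km.
Circular speed at r₁: v₁ = √(μ/r₁) = √(42709.7/3960) = 3.2841 km/s.
On the transfer ellipse at r₁, vis-viva equation gives v_p = √[μ(2/r₁ − 1/a_t)] = 4.0805 km/s.
First burn Δv₁ = |v_p − v₁| = 0.7964 km/s.
Circular speed at r₂: v₂ = √(μ/r₂) = 1.7853 km/s.
Transfer-orbit speed at r₂: v_a = √[μ(2/r₂ − 1/a_t)] = 1.2059 km/s.
Second burn Δv₂ = |v₂ − v_a| = 0.5794 km/s.
Δv = Δv₁ + Δv₂ = 0.7964 + 0.5794 = 1.376 km/s.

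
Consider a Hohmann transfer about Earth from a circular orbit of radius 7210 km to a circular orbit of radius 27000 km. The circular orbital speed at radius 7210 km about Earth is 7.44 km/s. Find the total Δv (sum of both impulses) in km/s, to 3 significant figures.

Δv = 3.26 km/s

From the circular-orbit relation v² = μ/r at r = 7210 km: μ = v²r = (7.44)² × 7210 = 3.99099×10^5 km³/s².
Transfer-ellipse semi-major axis a_t = (r₁ + r₂)/2 = (7210 + 27000)/2 = 17105 km.
At r₁ the circular-orbit speed is v₁ = √(μ/r₁) = 7.440 km/s.
Transfer-orbit speed at r₁ (v² = μ(2/r − 1/a)): v_p = √[μ(2/r₁ − 1/a_t)] = 9.347 km/s.
First burn Δv₁ = |v_p − v₁| = 1.907 km/s.
Circular speed at r₂: v₂ = √(μ/r₂) = 3.845 km/s.
Transfer-orbit speed at r₂: v_a = √[μ(2/r₂ − 1/a_t)] = 2.496 km/s.
Second burn Δv₂ = |v₂ − v_a| = 1.349 km/s.
Total Δv = Δv₁ + Δv₂ = 3.256 km/s.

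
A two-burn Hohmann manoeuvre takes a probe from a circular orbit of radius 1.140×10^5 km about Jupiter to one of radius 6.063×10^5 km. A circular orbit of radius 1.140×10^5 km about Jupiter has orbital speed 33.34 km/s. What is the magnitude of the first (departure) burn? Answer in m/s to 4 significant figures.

Δv₁ = 9918 m/s

From the circular-orbit relation v² = μ/r at r = 1.140×10^5 km: μ = v²r = (33.34)² × 1.140×10^5 = 1.26717×10^8 km³/s².
Semi-major axis of the transfer orbit: a_t = (1.140×10^5 + 6.063×10^5)/2 = 3.6015×10^5 km.
On the circular orbit at r = 1.140×10^5 km, v_c = √(μ/r) = 33.340 km/s.
Vis-viva on the transfer ellipse at r = 1.140×10^5 km gives v_t = √[μ(2/r − 1/a_t)] = 43.258 km/s.
Δv₁ = |v_t − v_c| = |43.258 − 33.340| = 9.918 km/s.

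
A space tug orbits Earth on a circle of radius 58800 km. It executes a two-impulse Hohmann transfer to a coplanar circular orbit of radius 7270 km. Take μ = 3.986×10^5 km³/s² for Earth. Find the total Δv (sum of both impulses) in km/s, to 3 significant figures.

Δv = 3.86 km/s

Transfer-ellipse semi-major axis a_t = (r₁ + r₂)/2 = (58800 + 7270)/2 = 33035 km.
Circular speed at r₁: v₁ = √(μ/r₁) = √(3.986×10^5/58800) = 2.6036 km/s.
Transfer-orbit speed at r₁ (vis-viva equation): v_a = √[μ(2/r₁ − 1/a_t)] = 1.2214 km/s.
First burn Δv₁ = |v_a − v₁| = 1.382 km/s.
At r₂, v₂ = √(μ/r₂) = 7.405 km/s.
Transfer-orbit speed at r₂: v_p = √[μ(2/r₂ − 1/a_t)] = 9.879 km/s.
Second burn Δv₂ = |v₂ − v_p| = 2.474 km/s.
Total Δv = Δv₁ + Δv₂ = 3.856 km/s.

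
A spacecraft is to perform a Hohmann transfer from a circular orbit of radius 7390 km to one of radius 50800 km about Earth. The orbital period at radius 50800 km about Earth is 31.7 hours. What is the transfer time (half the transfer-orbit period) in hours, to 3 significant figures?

t = 6.87 hours

From Kepler's third law T² = 4π²r³/μ at r = 50800 km, T = 31.7 hours = 31.7 × 3600 s = 1.1412×10^5 s: μ = 4π²r³/T² = 3.97400×10^5 km³/s².
Transfer-ellipse semi-major axis a_t = (r₁ + r₂)/2 = (7390 + 50800)/2 = 29095 km.
By Kepler's third law the transfer-orbit period is T = 2π√(a_t³/μ), so t = T/2 = 24730 s.
Converting: 24730 s ÷ 3600 s/hour = 6.87 hours.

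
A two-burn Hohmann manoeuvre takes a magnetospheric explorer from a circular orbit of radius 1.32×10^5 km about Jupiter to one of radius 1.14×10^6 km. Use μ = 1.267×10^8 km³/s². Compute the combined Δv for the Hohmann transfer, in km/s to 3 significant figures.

Semi-major axis of the transfer orbit: a_t = (1.320×10^5 + 1.140×10^6)/2 = 6.360×10^5 km.
Circular speed at r₁: v₁ = √(μ/r₁) = √(1.267×10^8/1.320×10^5) = 30.98 km/s.
Transfer-orbit speed at r₁ (v² = μ(2/r − 1/a)): v_p = √[μ(2/r₁ − 1/a_t)] = 41.48 km/s.
First burn Δv₁ = |v_p − v₁| = 10.50 km/s.
At r₂, v₂ = √(μ/r₂) = 10.54231 km/s.
Transfer-orbit speed at r₂: v_a = √[μ(2/r₂ − 1/a_t)] = 4.802798 km/s.
Second burn Δv₂ = |v₂ − v_a| = 5.740 km/s.
Δv = Δv₁ + Δv₂ = 10.50 + 5.740 = 16.24 km/s.

Δv = 16.2 km/s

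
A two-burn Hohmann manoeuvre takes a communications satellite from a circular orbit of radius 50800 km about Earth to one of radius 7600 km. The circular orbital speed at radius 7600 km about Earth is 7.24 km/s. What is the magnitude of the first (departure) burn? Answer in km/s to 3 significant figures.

Δv₁ = 1.37 km/s

From the circular-orbit relation v² = μ/r at r = 7600 km: μ = v²r = (7.24)² × 7600 = 3.98374×10^5 km³/s².
The Hohmann ellipse has a_t = (r₁ + r₂)/2 = 29200 km.
Circular speed at r = 50800 km: v_c = √(μ/r) = 2.8004 km/s.
Vis-viva on the transfer ellipse at r = 50800 km gives v_t = √[μ(2/r − 1/a_t)] = 1.4287 km/s.
Δv₁ = |v_t − v_c| = |1.4287 − 2.8004| = 1.372 km/s.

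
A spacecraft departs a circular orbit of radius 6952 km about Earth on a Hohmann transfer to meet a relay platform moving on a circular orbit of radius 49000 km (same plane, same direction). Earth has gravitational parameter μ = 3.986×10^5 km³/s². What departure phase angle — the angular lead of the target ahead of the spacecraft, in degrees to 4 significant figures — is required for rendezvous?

φ = 102.3°

Transfer-ellipse semi-major axis a_t = (r₁ + r₂)/2 = (6952 + 49000)/2 = 27976 km.
The half-period of the transfer ellipse is t = π√(a_t³/μ) = 23284 s.
Target angular speed ω₂ = √(μ/r₂³) = 5.8207×10^-5 rad/s.
Angle swept by the target during transfer: ω₂·t = 1.3553 rad = 77.653°.
Arrival is 180° from departure on the ellipse, so φ = 180° − 77.653° = 102.3°.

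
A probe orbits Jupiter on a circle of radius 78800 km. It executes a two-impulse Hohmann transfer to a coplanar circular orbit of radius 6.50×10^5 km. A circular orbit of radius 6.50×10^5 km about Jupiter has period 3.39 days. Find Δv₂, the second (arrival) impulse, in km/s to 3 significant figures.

Δv₂ = 7.46 km/s

From Kepler's third law T² = 4π²r³/μ at r = 6.50×10^5 km, T = 3.39 days = 3.39 × 86400 s = 2.92896×10^5 s: μ = 4π²r³/T² = 1.26378×10^8 km³/s².
The Hohmann ellipse has a_t = (r₁ + r₂)/2 = 3.644×10^5 km.
On the circular orbit at r = 6.500×10^5 km, v_c = √(μ/r) = 13.944 km/s.
Vis-viva on the transfer ellipse at r = 6.500×10^5 km gives v_t = √[μ(2/r − 1/a_t)] = 6.4842 km/s.
Δv₂ = |v_t − v_c| = |6.4842 − 13.944| = 7.460 km/s.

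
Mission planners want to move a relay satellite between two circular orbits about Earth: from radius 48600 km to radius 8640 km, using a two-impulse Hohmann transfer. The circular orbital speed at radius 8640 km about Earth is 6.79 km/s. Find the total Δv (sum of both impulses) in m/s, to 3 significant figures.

Δv = 3350 m/s

From the circular-orbit relation v² = μ/r at r = 8640 km: μ = v²r = (6.79)² × 8640 = 3.98339×10^5 km³/s².
The Hohmann ellipse has a_t = (r₁ + r₂)/2 = 28620 km.
Circular speed at r₁: v₁ = √(μ/r₁) = √(3.98339×10^5/48600) = 2.863 km/s.
Transfer-orbit speed at r₁ (vis-viva): v_a = √[μ(2/r₁ − 1/a_t)] = 1.573 km/s.
First burn Δv₁ = |v_a − v₁| = 1.290 km/s.
Circular speed at r₂: v₂ = √(μ/r₂) = 6.790 km/s.
Transfer-orbit speed at r₂: v_p = √[μ(2/r₂ − 1/a_t)] = 8.848 km/s.
Second burn Δv₂ = |v₂ − v_p| = 2.058 km/s.
Total Δv = Δv₁ + Δv₂ = 3.348 km/s.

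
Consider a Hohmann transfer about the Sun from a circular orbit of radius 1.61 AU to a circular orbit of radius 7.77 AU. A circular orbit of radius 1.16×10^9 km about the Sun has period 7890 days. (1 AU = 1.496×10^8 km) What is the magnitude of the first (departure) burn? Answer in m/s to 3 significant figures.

Δv₁ = 6740 m/s

From Kepler's third law T² = 4π²r³/μ at r = 1.16×10^9 km, T = 7890 days = 7890 × 86400 s = 6.81696×10^8 s: μ = 4π²r³/T² = 1.32603×10^11 km³/s².
In km: r₁ = 1.61 × 1.496×10^8 = 2.40856×10^8 km; r₂ = 7.77 × 1.496×10^8 = 1.162392×10^9 km.
Semi-major axis of the transfer orbit: a_t = (2.40856×10^8 + 1.162392×10^9)/2 = 7.01624×10^8 km.
Circular speed at r = 2.40856×10^8 km: v_c = √(μ/r) = 23.464 km/s.
Transfer-orbit speed at the same r (vis-viva, a = a_t): v_t = √[μ(2/r − 1/a_t)] = 30.201 km/s.
Δv₁ = |v_t − v_c| = |30.201 − 23.464| = 6.737 km/s.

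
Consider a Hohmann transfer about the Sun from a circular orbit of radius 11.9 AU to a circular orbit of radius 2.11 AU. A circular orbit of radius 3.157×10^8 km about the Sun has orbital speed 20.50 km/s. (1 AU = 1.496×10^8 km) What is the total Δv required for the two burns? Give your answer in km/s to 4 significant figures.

From the circular-orbit relation v² = μ/r at r = 3.157×10^8 km: μ = v²r = (20.50)² × 3.157×10^8 = 1.32673×10^11 km³/s².
In km: r₁ = 11.9 × 1.496×10^8 = 1.78024×10^9 km; r₂ = 2.11 × 1.496×10^8 = 3.15656×10^8 km.
Transfer-ellipse semi-major axis a_t = (r₁ + r₂)/2 = (1.78024×10^9 + 3.15656×10^8)/2 = 1.047948×10^9 km.
At r₁ the circular-orbit speed is v₁ = √(μ/r₁) = 8.6328 km/s.
Transfer-orbit speed at r₁ (v² = μ(2/r − 1/a)): v_a = √[μ(2/r₁ − 1/a_t)] = 4.7379 km/s.
First burn Δv₁ = |v_a − v₁| = 3.8949 km/s.
Circular speed at r₂: v₂ = √(μ/r₂) = 20.50143 km/s.
Transfer-orbit speed at r₂: v_p = √[μ(2/r₂ − 1/a_t)] = 26.72105 km/s.
Second burn Δv₂ = |v₂ − v_p| = 6.2196 km/s.
Total Δv = Δv₁ + Δv₂ = 10.11 km/s.

Δv = 10.11 km/s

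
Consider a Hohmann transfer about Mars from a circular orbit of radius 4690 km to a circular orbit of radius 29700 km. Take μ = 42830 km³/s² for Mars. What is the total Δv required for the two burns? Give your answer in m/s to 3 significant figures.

The Hohmann ellipse has a_t = (r₁ + r₂)/2 = 17195 km.
Circular speed at r₁: v₁ = √(μ/r₁) = √(42830/4690) = 3.0220 km/s.
Transfer-orbit speed at r₁ (vis-viva equation): v_p = √[μ(2/r₁ − 1/a_t)] = 3.9716 km/s.
First burn Δv₁ = |v_p − v₁| = 0.9496 km/s.
At r₂, v₂ = √(μ/r₂) = 1.2009 km/s.
Transfer-orbit speed at r₂: v_a = √[μ(2/r₂ − 1/a_t)] = 0.62716 km/s.
Second burn Δv₂ = |v₂ − v_a| = 0.5737 km/s.
Total Δv = Δv₁ + Δv₂ = 1.523 km/s.

Δv = 1520 m/s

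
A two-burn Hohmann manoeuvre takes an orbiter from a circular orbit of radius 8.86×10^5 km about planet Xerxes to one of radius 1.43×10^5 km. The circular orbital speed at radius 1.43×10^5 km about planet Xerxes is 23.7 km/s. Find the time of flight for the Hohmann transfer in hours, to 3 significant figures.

From the circular-orbit relation v² = μ/r at r = 1.43×10^5 km: μ = v²r = (23.7)² × 1.43×10^5 = 8.03217×10^7 km³/s².
The Hohmann ellipse has a_t = (r₁ + r₂)/2 = 5.145×10^5 km.
Transfer time t = π√(a_t³/μ) = π√((5.145×10^5)³ / 8.03217×10^7) = 1.294×10^5 s.
Converting: 1.294×10^5 s ÷ 3600 s/hour = 35.9 hours.

t = 35.9 hours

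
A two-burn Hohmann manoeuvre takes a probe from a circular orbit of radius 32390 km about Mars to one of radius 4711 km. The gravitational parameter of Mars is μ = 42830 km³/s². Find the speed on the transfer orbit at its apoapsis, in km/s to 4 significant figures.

v = 0.5795 km/s

Semi-major axis of the transfer orbit: a_t = (32390 + 4711)/2 = 18550.5 km.
The apoapsis of the transfer ellipse is at r = 32390 km.
Vis-viva: v = √[μ(2/r − 1/a_t)] = √[42830 × (2/32390 − 1/18550.5)] = 0.5795 km/s.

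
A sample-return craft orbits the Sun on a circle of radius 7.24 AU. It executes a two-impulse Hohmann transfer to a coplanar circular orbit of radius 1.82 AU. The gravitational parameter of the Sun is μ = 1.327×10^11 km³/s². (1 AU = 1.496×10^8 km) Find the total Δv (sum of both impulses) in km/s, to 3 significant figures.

Δv = 9.89 km/s

In km: r₁ = 7.24 × 1.496×10^8 = 1.083104×10^9 km; r₂ = 1.82 × 1.496×10^8 = 2.72272×10^8 km.
Transfer-ellipse semi-major axis a_t = (r₁ + r₂)/2 = (1.083104×10^9 + 2.72272×10^8)/2 = 6.77688×10^8 km.
Circular speed at r₁: v₁ = √(μ/r₁) = √(1.327×10^11/1.083104×10^9) = 11.069 km/s.
Transfer-orbit speed at r₁ (v² = μ(2/r − 1/a)): v_a = √[μ(2/r₁ − 1/a_t)] = 7.0160 km/s.
First burn Δv₁ = |v_a − v₁| = 4.053 km/s.
Circular speed at r₂: v₂ = √(μ/r₂) = 22.077 km/s.
Transfer-orbit speed at r₂: v_p = √[μ(2/r₂ − 1/a_t)] = 27.910 km/s.
Second burn Δv₂ = |v₂ − v_p| = 5.833 km/s.
Δv = Δv₁ + Δv₂ = 4.053 + 5.833 = 9.886 km/s.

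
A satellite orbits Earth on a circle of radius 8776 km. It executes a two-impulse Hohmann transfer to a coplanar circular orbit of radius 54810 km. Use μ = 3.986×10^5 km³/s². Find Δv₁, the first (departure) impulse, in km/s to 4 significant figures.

Δv₁ = 2.109 km/s

The Hohmann ellipse has a_t = (r₁ + r₂)/2 = 31793 km.
On the circular orbit at r = 8776 km, v_c = √(μ/r) = 6.7394 km/s.
Transfer-orbit speed at the same r (vis-viva, a = a_t): v_t = √[μ(2/r − 1/a_t)] = 8.8488 km/s.
Δv₁ = |v_t − v_c| = |8.8488 − 6.7394| = 2.109 km/s.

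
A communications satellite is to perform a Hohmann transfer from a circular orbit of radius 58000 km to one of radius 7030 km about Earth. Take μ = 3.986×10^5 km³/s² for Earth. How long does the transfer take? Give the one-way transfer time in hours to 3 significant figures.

The Hohmann ellipse has a_t = (r₁ + r₂)/2 = 32515 km.
Half the transfer-orbit period gives t = π√(a_t³/μ) = 29170 s.
Converting: 29170 s ÷ 3600 s/hour = 8.10 hours.

t = 8.10 hours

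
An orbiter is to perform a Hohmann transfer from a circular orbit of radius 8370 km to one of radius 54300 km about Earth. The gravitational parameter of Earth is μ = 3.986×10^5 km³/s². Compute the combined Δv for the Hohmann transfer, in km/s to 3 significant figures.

Δv = 3.49 km/s

Semi-major axis of the transfer orbit: a_t = (8370 + 54300)/2 = 31335 km.
Circular speed at r₁: v₁ = √(μ/r₁) = √(3.986×10^5/8370) = 6.901 km/s.
On the transfer ellipse at r₁, vis-viva gives v_p = √[μ(2/r₁ − 1/a_t)] = 9.084 km/s.
First burn Δv₁ = |v_p − v₁| = 2.183 km/s.
Circular speed at r₂: v₂ = √(μ/r₂) = 2.709 km/s.
Transfer-orbit speed at r₂: v_a = √[μ(2/r₂ − 1/a_t)] = 1.400 km/s.
Second burn Δv₂ = |v₂ − v_a| = 1.309 km/s.
Δv = Δv₁ + Δv₂ = 2.183 + 1.309 = 3.492 km/s.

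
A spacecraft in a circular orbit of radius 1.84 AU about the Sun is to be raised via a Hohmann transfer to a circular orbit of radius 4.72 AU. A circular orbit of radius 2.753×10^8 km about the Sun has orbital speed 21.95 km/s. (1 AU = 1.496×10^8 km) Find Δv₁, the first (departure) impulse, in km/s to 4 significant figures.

From the circular-orbit relation v² = μ/r at r = 2.753×10^8 km: μ = v²r = (21.95)² × 2.753×10^8 = 1.32640×10^11 km³/s².
In km: r₁ = 1.84 × 1.496×10^8 = 2.75264×10^8 km; r₂ = 4.72 × 1.496×10^8 = 7.06112×10^8 km.
Transfer-ellipse semi-major axis a_t = (r₁ + r₂)/2 = (2.75264×10^8 + 7.06112×10^8)/2 = 4.90688×10^8 km.
Circular speed at r = 2.75264×10^8 km: v_c = √(μ/r) = 21.9514 km/s.
Vis-viva on the transfer ellipse at r = 2.75264×10^8 km gives v_t = √[μ(2/r − 1/a_t)] = 26.3328 km/s.
Δv₁ = |v_t − v_c| = |26.3328 − 21.9514| = 4.381 km/s.

Δv₁ = 4.381 km/s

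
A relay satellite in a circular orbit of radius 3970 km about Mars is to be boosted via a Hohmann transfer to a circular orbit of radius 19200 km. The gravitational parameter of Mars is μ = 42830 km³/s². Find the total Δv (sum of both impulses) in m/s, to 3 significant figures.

Δv = 1560 m/s

Semi-major axis of the transfer orbit: a_t = (3970 + 19200)/2 = 11585 km.
Circular speed at r₁: v₁ = √(μ/r₁) = √(42830/3970) = 3.2846 km/s.
On the transfer ellipse at r₁, v² = μ(2/r − 1/a) gives v_p = √[μ(2/r₁ − 1/a_t)] = 4.2285 km/s.
First burn Δv₁ = |v_p − v₁| = 0.9439 km/s.
At r₂, v₂ = √(μ/r₂) = 1.49356 km/s.
Transfer-orbit speed at r₂: v_a = √[μ(2/r₂ − 1/a_t)] = 0.874320 km/s.
Second burn Δv₂ = |v₂ − v_a| = 0.6192 km/s.
Δv = Δv₁ + Δv₂ = 0.9439 + 0.6192 = 1.563 km/s.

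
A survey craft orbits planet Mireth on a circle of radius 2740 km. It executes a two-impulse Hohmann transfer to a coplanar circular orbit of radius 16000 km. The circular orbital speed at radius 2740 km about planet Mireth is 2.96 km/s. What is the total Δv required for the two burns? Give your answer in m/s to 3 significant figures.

Δv = 1470 m/s

From the circular-orbit relation v² = μ/r at r = 2740 km: μ = v²r = (2.96)² × 2740 = 24006.8 km³/s².
Semi-major axis of the transfer orbit: a_t = (2740 + 16000)/2 = 9370 km.
At r₁ the circular-orbit speed is v₁ = √(μ/r₁) = 2.96000 km/s.
Transfer-orbit speed at r₁ (vis-viva equation): v_p = √[μ(2/r₁ − 1/a_t)] = 3.86796 km/s.
First burn Δv₁ = |v_p − v₁| = 0.90796 km/s.
At r₂, v₂ = √(μ/r₂) = 1.22492 km/s.
Transfer-orbit speed at r₂: v_a = √[μ(2/r₂ − 1/a_t)] = 0.662388 km/s.
Second burn Δv₂ = |v₂ − v_a| = 0.56253 km/s.
Δv = Δv₁ + Δv₂ = 0.90796 + 0.56253 = 1.470 km/s.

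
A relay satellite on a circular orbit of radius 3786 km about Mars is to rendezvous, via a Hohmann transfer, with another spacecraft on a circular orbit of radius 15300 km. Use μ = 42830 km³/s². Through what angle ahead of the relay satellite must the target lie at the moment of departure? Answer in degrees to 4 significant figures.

Semi-major axis of the transfer orbit: a_t = (3786 + 15300)/2 = 9543 km.
Transfer time t = π√(a_t³/μ) = 14152 s.
Target angular speed ω₂ = √(μ/r₂³) = 1.0935×10^-4 rad/s.
Angle swept by the target during transfer: ω₂·t = 1.5475 rad = 88.67°.
The relay satellite traverses 180° on the transfer ellipse, so the target must lead by 180° − 88.67° = 91.33°.

φ = 91.33°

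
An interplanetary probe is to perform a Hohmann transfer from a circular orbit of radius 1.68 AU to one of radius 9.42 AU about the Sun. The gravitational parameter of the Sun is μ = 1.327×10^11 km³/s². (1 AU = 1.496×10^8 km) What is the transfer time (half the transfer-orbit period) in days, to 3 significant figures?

t = 2390 days

In km: r₁ = 1.68 × 1.496×10^8 = 2.51328×10^8 km; r₂ = 9.42 × 1.496×10^8 = 1.409232×10^9 km.
Semi-major axis of the transfer orbit: a_t = (2.51328×10^8 + 1.409232×10^9)/2 = 8.3028×10^8 km.
By Kepler's third law the transfer-orbit period is T = 2π√(a_t³/μ), so t = T/2 = 2.063×10^8 s.
Converting: 2.063×10^8 s ÷ 86400 s/day = 2390 days.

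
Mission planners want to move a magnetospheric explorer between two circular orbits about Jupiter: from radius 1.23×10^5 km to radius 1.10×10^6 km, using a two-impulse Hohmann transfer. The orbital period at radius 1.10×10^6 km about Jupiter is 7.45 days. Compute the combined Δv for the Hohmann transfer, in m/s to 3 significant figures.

Δv = 16900 m/s

From Kepler's third law T² = 4π²r³/μ at r = 1.10×10^6 km, T = 7.45 days = 7.45 × 86400 s = 6.4368×10^5 s: μ = 4π²r³/T² = 1.26823×10^8 km³/s².
Semi-major axis of the transfer orbit: a_t = (1.230×10^5 + 1.100×10^6)/2 = 6.115×10^5 km.
At r₁ the circular-orbit speed is v₁ = √(μ/r₁) = 32.11 km/s.
Transfer-orbit speed at r₁ (v² = μ(2/r − 1/a)): v_p = √[μ(2/r₁ − 1/a_t)] = 43.07 km/s.
First burn Δv₁ = |v_p − v₁| = 10.96 km/s.
Circular speed at r₂: v₂ = √(μ/r₂) = 10.7375 km/s.
Transfer-orbit speed at r₂: v_a = √[μ(2/r₂ − 1/a_t)] = 4.81567 km/s.
Second burn Δv₂ = |v₂ − v_a| = 5.922 km/s.
Total Δv = Δv₁ + Δv₂ = 16.88 km/s.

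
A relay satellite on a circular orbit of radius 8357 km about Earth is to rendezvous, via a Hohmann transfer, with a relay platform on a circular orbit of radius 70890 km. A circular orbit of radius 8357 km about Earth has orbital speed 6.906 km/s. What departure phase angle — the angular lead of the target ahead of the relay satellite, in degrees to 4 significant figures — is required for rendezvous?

From the circular-orbit relation v² = μ/r at r = 8357 km: μ = v²r = (6.906)² × 8357 = 3.98569×10^5 km³/s².
Semi-major axis of the transfer orbit: a_t = (8357 + 70890)/2 = 39623.5 km.
Transfer time t = π√(a_t³/μ) = 39249 s.
The target's mean motion on its circular orbit is ω₂ = √(μ/r₂³) = 3.3448×10^-5 rad/s.
Angle swept by the target during transfer: ω₂·t = 1.3128 rad = 75.22°.
The relay satellite traverses 180° on the transfer ellipse, so the target must lead by 180° − 75.22° = 104.8°.

φ = 104.8°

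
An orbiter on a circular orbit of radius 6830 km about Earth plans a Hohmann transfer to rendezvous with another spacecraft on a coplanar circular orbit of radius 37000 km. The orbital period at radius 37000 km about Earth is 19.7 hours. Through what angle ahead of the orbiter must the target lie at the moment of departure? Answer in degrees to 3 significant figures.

φ = 97.9°

From Kepler's third law T² = 4π²r³/μ at r = 37000 km, T = 19.7 hours = 19.7 × 3600 s = 70920 s: μ = 4π²r³/T² = 3.97583×10^5 km³/s².
Semi-major axis of the transfer orbit: a_t = (6830 + 37000)/2 = 21915 km.
The half-period of the transfer ellipse is t = π√(a_t³/μ) = 16163.98 s.
Target angular speed ω₂ = √(μ/r₂³) = 8.859539×10^-5 rad/s.
Angle swept by the target during transfer: ω₂·t = 1.432054 rad = 82.051°.
Arrival is 180° from departure on the ellipse, so φ = 180° − 82.051° = 97.9°.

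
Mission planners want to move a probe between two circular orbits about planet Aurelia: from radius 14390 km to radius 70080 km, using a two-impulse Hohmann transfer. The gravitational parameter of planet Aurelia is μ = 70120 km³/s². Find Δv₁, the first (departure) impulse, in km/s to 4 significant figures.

Transfer-ellipse semi-major axis a_t = (r₁ + r₂)/2 = (14390 + 70080)/2 = 42235 km.
Circular speed at r = 14390 km: v_c = √(μ/r) = 2.207 km/s.
Vis-viva on the transfer ellipse at r = 14390 km gives v_t = √[μ(2/r − 1/a_t)] = 2.843 km/s.
Δv₁ = |v_t − v_c| = |2.843 − 2.207| = 0.6360 km/s.

Δv₁ = 0.6360 km/s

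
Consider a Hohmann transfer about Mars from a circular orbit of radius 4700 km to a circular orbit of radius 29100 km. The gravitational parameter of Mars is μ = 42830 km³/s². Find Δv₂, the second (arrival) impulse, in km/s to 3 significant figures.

Transfer-ellipse semi-major axis a_t = (r₁ + r₂)/2 = (4700 + 29100)/2 = 16900 km.
Circular speed at r = 29100 km: v_c = √(μ/r) = 1.2132 km/s.
Vis-viva on the transfer ellipse at r = 29100 km gives v_t = √[μ(2/r − 1/a_t)] = 0.63978 km/s.
Δv₂ = |v_t − v_c| = |0.63978 − 1.2132| = 0.5734 km/s.

Δv₂ = 0.573 km/s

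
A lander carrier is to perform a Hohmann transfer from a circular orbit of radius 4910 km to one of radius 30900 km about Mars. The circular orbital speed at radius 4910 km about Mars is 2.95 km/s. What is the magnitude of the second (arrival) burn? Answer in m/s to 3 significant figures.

Δv₂ = 560 m/s

From the circular-orbit relation v² = μ/r at r = 4910 km: μ = v²r = (2.95)² × 4910 = 42729.3 km³/s².
Semi-major axis of the transfer orbit: a_t = (4910 + 30900)/2 = 17905 km.
Circular speed at r = 30900 km: v_c = √(μ/r) = 1.1759 km/s.
Transfer-orbit speed at the same r (vis-viva, a = a_t): v_t = √[μ(2/r − 1/a_t)] = 0.61580 km/s.
Δv₂ = |v_t − v_c| = |0.61580 − 1.1759| = 0.5601 km/s.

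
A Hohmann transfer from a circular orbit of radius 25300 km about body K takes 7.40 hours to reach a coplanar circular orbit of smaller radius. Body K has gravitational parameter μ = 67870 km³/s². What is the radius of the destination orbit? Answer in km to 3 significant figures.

Transfer time t = 7.40 hours = 26640 s, and t = π√(a_t³/μ).
So a_t = (μ t²/π²)^(1/3) = (67870 × (26640)² / π²)^(1/3) = 16962 km.
Since a_t = (r₁ + r₂)/2, r₂ = 2a_t − r₁ = 2×16962 − 25300 = 8624 km.

r₂ = 8620 km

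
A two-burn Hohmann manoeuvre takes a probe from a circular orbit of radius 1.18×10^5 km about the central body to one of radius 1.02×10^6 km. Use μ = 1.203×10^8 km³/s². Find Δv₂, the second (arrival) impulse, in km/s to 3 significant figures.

Δv₂ = 5.91 km/s

The Hohmann ellipse has a_t = (r₁ + r₂)/2 = 5.690×10^5 km.
Circular speed at r = 1.020×10^6 km: v_c = √(μ/r) = 10.86 km/s.
Vis-viva on the transfer ellipse at r = 1.020×10^6 km gives v_t = √[μ(2/r − 1/a_t)] = 4.946 km/s.
Δv₂ = |v_t − v_c| = |4.946 − 10.86| = 5.914 km/s.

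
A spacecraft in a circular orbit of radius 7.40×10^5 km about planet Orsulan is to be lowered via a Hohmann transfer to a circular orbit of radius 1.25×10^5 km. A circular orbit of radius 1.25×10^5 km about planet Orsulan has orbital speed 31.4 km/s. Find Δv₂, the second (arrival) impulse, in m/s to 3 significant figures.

Δv₂ = 9670 m/s

From the circular-orbit relation v² = μ/r at r = 1.25×10^5 km: μ = v²r = (31.4)² × 1.25×10^5 = 1.23245×10^8 km³/s².
Semi-major axis of the transfer orbit: a_t = (7.400×10^5 + 1.250×10^5)/2 = 4.325×10^5 km.
On the circular orbit at r = 1.250×10^5 km, v_c = √(μ/r) = 31.400 km/s.
Transfer-orbit speed at the same r (vis-viva, a = a_t): v_t = √[μ(2/r − 1/a_t)] = 41.073 km/s.
Δv₂ = |v_t − v_c| = |41.073 − 31.400| = 9.673 km/s.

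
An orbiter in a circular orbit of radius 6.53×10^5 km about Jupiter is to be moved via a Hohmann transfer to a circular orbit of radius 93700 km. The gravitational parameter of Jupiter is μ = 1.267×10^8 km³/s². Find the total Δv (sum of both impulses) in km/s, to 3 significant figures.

Semi-major axis of the transfer orbit: a_t = (6.530×10^5 + 93700)/2 = 3.7335×10^5 km.
At r₁ the circular-orbit speed is v₁ = √(μ/r₁) = 13.929 km/s.
On the transfer ellipse at r₁, v² = μ(2/r − 1/a) gives v_a = √[μ(2/r₁ − 1/a_t)] = 6.9782 km/s.
First burn Δv₁ = |v_a − v₁| = 6.951 km/s.
At r₂, v₂ = √(μ/r₂) = 36.77 km/s.
Transfer-orbit speed at r₂: v_p = √[μ(2/r₂ − 1/a_t)] = 48.63 km/s.
Second burn Δv₂ = |v₂ − v_p| = 11.86 km/s.
Δv = Δv₁ + Δv₂ = 6.951 + 11.86 = 18.81 km/s.

Δv = 18.8 km/s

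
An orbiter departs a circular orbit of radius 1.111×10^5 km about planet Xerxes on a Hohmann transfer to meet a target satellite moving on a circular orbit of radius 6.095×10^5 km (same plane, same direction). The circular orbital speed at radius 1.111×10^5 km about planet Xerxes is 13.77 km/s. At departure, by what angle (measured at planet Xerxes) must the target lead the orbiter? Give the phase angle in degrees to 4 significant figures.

φ = 98.19°

From the circular-orbit relation v² = μ/r at r = 1.111×10^5 km: μ = v²r = (13.77)² × 1.111×10^5 = 2.10660×10^7 km³/s².
Transfer-ellipse semi-major axis a_t = (r₁ + r₂)/2 = (1.111×10^5 + 6.095×10^5)/2 = 3.603×10^5 km.
Transfer time t = π√(a_t³/μ) = 1.48032×10^5 s.
Target angular speed ω₂ = √(μ/r₂³) = 9.64563×10^-6 rad/s.
Angle swept by the target during transfer: ω₂·t = 1.4279 rad = 81.81°.
The orbiter traverses 180° on the transfer ellipse, so the target must lead by 180° − 81.81° = 98.19°.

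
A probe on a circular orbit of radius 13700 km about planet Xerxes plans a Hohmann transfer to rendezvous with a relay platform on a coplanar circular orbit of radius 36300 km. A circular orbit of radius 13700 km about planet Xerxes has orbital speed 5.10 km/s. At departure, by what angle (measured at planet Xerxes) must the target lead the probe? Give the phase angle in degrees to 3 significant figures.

φ = 77.1°

From the circular-orbit relation v² = μ/r at r = 13700 km: μ = v²r = (5.10)² × 13700 = 3.56337×10^5 km³/s².
The Hohmann ellipse has a_t = (r₁ + r₂)/2 = 25000 km.
Transfer time t = π√(a_t³/μ) = 20803 s.
Target angular speed ω₂ = √(μ/r₂³) = 8.6312×10^-5 rad/s.
Angle swept by the target during transfer: ω₂·t = 1.796 rad = 102.9°.
The probe traverses 180° on the transfer ellipse, so the target must lead by 180° − 102.9° = 77.1°.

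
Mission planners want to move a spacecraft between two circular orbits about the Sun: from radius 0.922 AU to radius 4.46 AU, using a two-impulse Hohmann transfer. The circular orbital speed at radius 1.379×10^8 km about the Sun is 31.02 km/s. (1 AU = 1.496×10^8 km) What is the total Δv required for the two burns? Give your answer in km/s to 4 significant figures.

Δv = 14.76 km/s

From the circular-orbit relation v² = μ/r at r = 1.379×10^8 km: μ = v²r = (31.02)² × 1.379×10^8 = 1.32693×10^11 km³/s².
In km: r₁ = 0.922 × 1.496×10^8 = 1.379312×10^8 km; r₂ = 4.46 × 1.496×10^8 = 6.67216×10^8 km.
Semi-major axis of the transfer orbit: a_t = (1.379312×10^8 + 6.67216×10^8)/2 = 4.025736×10^8 km.
Circular speed at r₁: v₁ = √(μ/r₁) = √(1.32693×10^11/1.379312×10^8) = 31.016 km/s.
On the transfer ellipse at r₁, v² = μ(2/r − 1/a) gives v_p = √[μ(2/r₁ − 1/a_t)] = 39.930 km/s.
First burn Δv₁ = |v_p − v₁| = 8.914 km/s.
Circular speed at r₂: v₂ = √(μ/r₂) = 14.1023 km/s.
Transfer-orbit speed at r₂: v_a = √[μ(2/r₂ − 1/a_t)] = 8.25466 km/s.
Second burn Δv₂ = |v₂ − v_a| = 5.848 km/s.
Δv = Δv₁ + Δv₂ = 8.914 + 5.848 = 14.76 km/s.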